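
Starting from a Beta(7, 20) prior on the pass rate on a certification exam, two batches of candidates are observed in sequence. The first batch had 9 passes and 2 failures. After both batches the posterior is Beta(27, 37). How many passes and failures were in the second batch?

Sequential conjugate updates are equivalent to a single update on the pooled data, so total successes = posterior α − prior α and total failures = posterior β − prior β.
Total across both batches: 27−7=20 passes, 37−20=17 failures.
Subtract the first batch: 20−9=11 passes and 17−2=15 failures.

11 passes and 15 failures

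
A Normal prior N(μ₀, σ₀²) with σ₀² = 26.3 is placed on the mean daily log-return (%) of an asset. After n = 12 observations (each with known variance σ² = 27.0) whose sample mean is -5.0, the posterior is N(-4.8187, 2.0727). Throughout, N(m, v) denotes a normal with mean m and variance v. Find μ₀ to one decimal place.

With known observation variance, the Normal–Normal posterior has precision τ_n = τ₀ + n/σ² and mean μ_n = (τ₀μ₀ + (n/σ²)x̄)/τ_n.
Here τ₀ = 1/26.3 = 0.038023 and τ_data = 12/27.0 = 0.444444, so τ_n = 0.482467.
Rearranging for μ₀: μ₀ = (μ_n·τ_n − τ_data·x̄)/τ₀ = (-4.8187·0.482467 − 0.444444·-5.0) / 0.038023 = -0.102644/0.038023 ≈ -2.7.

μ₀ = -2.7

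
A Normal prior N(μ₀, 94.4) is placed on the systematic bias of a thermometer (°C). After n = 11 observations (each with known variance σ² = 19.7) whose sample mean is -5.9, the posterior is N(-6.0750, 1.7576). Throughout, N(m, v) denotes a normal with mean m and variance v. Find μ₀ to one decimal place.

With known observation variance, the Normal–Normal posterior has precision τ_n = τ₀ + n/σ² and mean μ_n = (τ₀μ₀ + (n/σ²)x̄)/τ_n.
Here τ₀ = 1/94.4 = 0.010593 and τ_data = 11/19.7 = 0.558376, so τ_n = 0.568969.
Rearranging for μ₀: μ₀ = (μ_n·τ_n − τ_data·x̄)/τ₀ = (-6.0750·0.568969 − 0.558376·-5.9) / 0.010593 = -0.162068/0.010593 ≈ -15.3.

μ₀ = -15.3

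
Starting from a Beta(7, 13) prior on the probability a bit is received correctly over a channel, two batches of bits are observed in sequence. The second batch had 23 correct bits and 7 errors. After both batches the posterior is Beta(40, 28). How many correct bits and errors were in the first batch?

10 correct bits and 8 errors

Sequential conjugate updates are equivalent to a single update on the pooled data, so total successes = posterior α − prior α and total failures = posterior β − prior β.
Total across both batches: 40−7=33 correct bits, 28−13=15 errors.
Subtract the second batch: 33−23=10 correct bits and 15−7=8 errors.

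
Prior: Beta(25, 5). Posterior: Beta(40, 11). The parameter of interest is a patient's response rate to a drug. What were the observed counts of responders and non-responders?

Beta is conjugate to the binomial likelihood: posterior = Beta(a+s, b+f).
Match parameters: s=40−25=15, f=11−5=6.

15 responders and 6 non-responders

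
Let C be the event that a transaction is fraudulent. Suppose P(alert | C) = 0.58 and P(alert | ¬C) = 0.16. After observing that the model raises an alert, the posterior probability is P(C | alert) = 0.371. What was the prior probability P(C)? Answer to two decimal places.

In odds form, posterior odds = prior odds × likelihood ratio, so prior odds = posterior odds ÷ LR.
Posterior odds = 0.371/(1−0.371) = 0.5898. LR = 0.58/0.16 = 3.6250.
Prior odds = 0.5898/3.6250 = 0.1627, so P(C) = 0.1627/(1+0.1627) ≈ 0.14.

P(C) = 0.14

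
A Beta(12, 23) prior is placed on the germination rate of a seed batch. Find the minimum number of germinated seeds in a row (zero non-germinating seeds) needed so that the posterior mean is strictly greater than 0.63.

After k germinated seeds and 0 non-germinating seeds the posterior is Beta(12+k, 23), with mean (12+k)/(12+23+k).
Set (12+k)/(35+k) > 0.63 and solve: k > (0.63·35 − 12)/(1 − 0.63) = 27.162.
The smallest integer exceeding 27.162 is 28, and checking k=28: (40)/(63) = 0.6349 > 0.63.

k = 28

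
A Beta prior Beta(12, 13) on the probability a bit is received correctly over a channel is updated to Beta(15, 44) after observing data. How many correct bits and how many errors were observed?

Under Beta–binomial conjugacy the posterior parameters are (a+s, b+f).
So s = 15 − 12 = 3 and f = 44 − 13 = 31.

3 correct bits and 31 errors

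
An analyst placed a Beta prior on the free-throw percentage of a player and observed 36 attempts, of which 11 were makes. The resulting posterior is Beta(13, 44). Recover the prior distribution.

A Beta(a, b) prior with s successes and f failures in binomial data gives a Beta(a+s, b+f) posterior.
So a = 13 − 11 = 2 and b = 44 − 25 = 19.

Beta(2, 19)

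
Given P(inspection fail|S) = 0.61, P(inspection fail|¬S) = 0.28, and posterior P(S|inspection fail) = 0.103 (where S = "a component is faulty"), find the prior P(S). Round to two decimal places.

In odds form, posterior odds = prior odds × likelihood ratio, so prior odds = posterior odds ÷ LR.
Posterior odds = 0.103/(1−0.103) = 0.1148. LR = 0.61/0.28 = 2.1786.
Prior odds = 0.1148/2.1786 = 0.0527, so P(S) = 0.0527/(1+0.0527) ≈ 0.05.

P(S) = 0.05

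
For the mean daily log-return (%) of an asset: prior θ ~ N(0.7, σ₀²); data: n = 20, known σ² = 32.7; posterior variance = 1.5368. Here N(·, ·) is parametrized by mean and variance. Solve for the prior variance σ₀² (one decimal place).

σ₀² = 25.6

Posterior precision equals prior precision plus data precision: 1/σ_n² = 1/σ₀² + n/σ².
So 1/σ₀² = 1/1.5368 − 20/32.7 = 0.650703 − 0.611621 = 0.039082.
Hence σ₀² = 1/0.039082 ≈ 25.6.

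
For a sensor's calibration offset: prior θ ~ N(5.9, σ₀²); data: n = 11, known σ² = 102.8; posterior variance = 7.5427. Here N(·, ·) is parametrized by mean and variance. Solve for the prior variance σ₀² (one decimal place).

Posterior precision equals prior precision plus data precision: 1/σ_n² = 1/σ₀² + n/σ².
So 1/σ₀² = 1/7.5427 − 11/102.8 = 0.132579 − 0.107004 = 0.025575.
Hence σ₀² = 1/0.025575 ≈ 39.1.

σ₀² = 39.1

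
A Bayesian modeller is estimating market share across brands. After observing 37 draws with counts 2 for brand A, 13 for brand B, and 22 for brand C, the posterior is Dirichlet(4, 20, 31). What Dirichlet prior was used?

Dirichlet(2, 7, 9)

For a Dirichlet(α) prior with multinomial counts c, the posterior is Dirichlet(α + c) componentwise.
Subtract each count from the matching posterior parameter: 4−2=2, 20−13=7, 31−22=9.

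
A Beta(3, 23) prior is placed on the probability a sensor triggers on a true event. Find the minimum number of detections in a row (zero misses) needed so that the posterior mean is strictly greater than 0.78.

After k detections and 0 misses the posterior is Beta(3+k, 23), with mean (3+k)/(3+23+k).
Set (3+k)/(26+k) > 0.78 and solve: k > (0.78·26 − 3)/(1 − 0.78) = 78.545.
The smallest integer exceeding 78.545 is 79, and checking k=79: (82)/(105) = 0.7810 > 0.78.

k = 79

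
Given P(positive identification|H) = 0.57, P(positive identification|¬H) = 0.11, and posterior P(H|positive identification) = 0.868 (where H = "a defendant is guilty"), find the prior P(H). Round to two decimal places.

In odds form, posterior odds = prior odds × likelihood ratio, so prior odds = posterior odds ÷ LR.
Posterior odds = 0.868/(1−0.868) = 6.5758. LR = 0.57/0.11 = 5.1818.
Prior odds = 6.5758/5.1818 = 1.2690, so P(H) = 1.2690/(1+1.2690) ≈ 0.56.

P(H) = 0.56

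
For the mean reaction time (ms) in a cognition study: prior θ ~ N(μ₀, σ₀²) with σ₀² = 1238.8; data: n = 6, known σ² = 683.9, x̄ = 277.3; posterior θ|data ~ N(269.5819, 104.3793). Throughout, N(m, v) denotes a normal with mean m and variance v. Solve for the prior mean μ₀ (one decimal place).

μ₀ = 185.7

With known observation variance, the Normal–Normal posterior has precision τ_n = τ₀ + n/σ² and mean μ_n = (τ₀μ₀ + (n/σ²)x̄)/τ_n.
Here τ₀ = 1/1238.8 = 0.000807 and τ_data = 6/683.9 = 0.008773, so τ_n = 0.009580.
Rearranging for μ₀: μ₀ = (μ_n·τ_n − τ_data·x̄)/τ₀ = (269.5819·0.009580 − 0.008773·277.3) / 0.000807 = 0.149842/0.000807 ≈ 185.7.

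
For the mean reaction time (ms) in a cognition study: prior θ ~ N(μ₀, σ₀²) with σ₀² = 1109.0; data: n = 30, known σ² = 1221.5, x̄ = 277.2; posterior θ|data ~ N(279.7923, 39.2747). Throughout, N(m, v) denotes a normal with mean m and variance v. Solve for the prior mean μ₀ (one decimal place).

μ₀ = 350.4

The posterior mean is a precision-weighted average: μ_n = (τ₀μ₀ + τ_data·x̄)/(τ₀+τ_data), with τ₀=1/σ₀² and τ_data=n/σ².
Here τ₀ = 1/1109.0 = 0.000902 and τ_data = 30/1221.5 = 0.024560, so τ_n = 0.025462.
Rearranging for μ₀: μ₀ = (μ_n·τ_n − τ_data·x̄)/τ₀ = (279.7923·0.025462 − 0.024560·277.2) / 0.000902 = 0.316040/0.000902 ≈ 350.4.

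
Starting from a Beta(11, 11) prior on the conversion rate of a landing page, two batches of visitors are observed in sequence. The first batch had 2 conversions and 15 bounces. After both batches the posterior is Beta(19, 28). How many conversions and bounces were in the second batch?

6 conversions and 2 bounces

Because Beta–binomial updating is additive in the counts, the combined data contributed (α_post−α_prior, β_post−β_prior) successes and failures.
Total across both batches: 19−11=8 conversions, 28−11=17 bounces.
Subtract the first batch: 8−2=6 conversions and 17−15=2 bounces.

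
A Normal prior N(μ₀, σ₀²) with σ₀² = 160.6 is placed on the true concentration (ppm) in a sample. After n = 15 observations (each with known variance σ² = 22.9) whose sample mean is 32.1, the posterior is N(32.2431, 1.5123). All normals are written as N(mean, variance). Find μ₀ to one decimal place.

The posterior mean is a precision-weighted average: μ_n = (τ₀μ₀ + τ_data·x̄)/(τ₀+τ_data), with τ₀=1/σ₀² and τ_data=n/σ².
Here τ₀ = 1/160.6 = 0.006227 and τ_data = 15/22.9 = 0.655022, so τ_n = 0.661249.
Rearranging for μ₀: μ₀ = (μ_n·τ_n − τ_data·x̄)/τ₀ = (32.2431·0.661249 − 0.655022·32.1) / 0.006227 = 0.294511/0.006227 ≈ 47.3.

μ₀ = 47.3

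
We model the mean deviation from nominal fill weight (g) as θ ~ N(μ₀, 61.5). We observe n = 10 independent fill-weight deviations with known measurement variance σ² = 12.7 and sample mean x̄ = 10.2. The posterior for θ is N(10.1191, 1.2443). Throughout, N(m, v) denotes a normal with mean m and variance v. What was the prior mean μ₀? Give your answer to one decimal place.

μ₀ = 6.2

The posterior mean is a precision-weighted average: μ_n = (τ₀μ₀ + τ_data·x̄)/(τ₀+τ_data), with τ₀=1/σ₀² and τ_data=n/σ².
Here τ₀ = 1/61.5 = 0.016260 and τ_data = 10/12.7 = 0.787402, so τ_n = 0.803662.
Rearranging for μ₀: μ₀ = (μ_n·τ_n − τ_data·x̄)/τ₀ = (10.1191·0.803662 − 0.787402·10.2) / 0.016260 = 0.100836/0.016260 ≈ 6.2.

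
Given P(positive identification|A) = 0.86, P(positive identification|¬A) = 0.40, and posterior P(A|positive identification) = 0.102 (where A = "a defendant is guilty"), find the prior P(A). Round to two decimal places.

Bayes' rule in odds form gives O(A|E) = O(A)·[P(E|A)/P(E|¬A)], hence O(A) = O(A|E)/LR.
Posterior odds = 0.102/(1−0.102) = 0.1136. LR = 0.86/0.40 = 2.1500.
Prior odds = 0.1136/2.1500 = 0.0528, so P(A) = 0.0528/(1+0.0528) ≈ 0.05.

P(A) = 0.05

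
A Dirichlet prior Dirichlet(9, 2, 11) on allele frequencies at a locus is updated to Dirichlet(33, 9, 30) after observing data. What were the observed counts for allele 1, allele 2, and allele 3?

For a Dirichlet(α) prior with multinomial counts c, the posterior is Dirichlet(α + c) componentwise.
Counts are posterior − prior componentwise: 33−9=24, 9−2=7, 30−11=19.

counts (24, 7, 19)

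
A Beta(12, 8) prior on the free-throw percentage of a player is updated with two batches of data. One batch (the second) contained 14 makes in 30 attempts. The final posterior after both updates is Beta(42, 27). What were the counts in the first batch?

Because Beta–binomial updating is additive in the counts, the combined data contributed (α_post−α_prior, β_post−β_prior) successes and failures.
Total across both batches: 42−12=30 makes, 27−8=19 misses.
Subtract the second batch: 30−14=16 makes and 19−16=3 misses.

16 makes and 3 misses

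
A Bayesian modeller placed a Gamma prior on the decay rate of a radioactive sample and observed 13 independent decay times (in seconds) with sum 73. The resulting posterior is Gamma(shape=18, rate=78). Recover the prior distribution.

For an exponential likelihood with a Gamma(α, β) prior on the rate, n observations with total T give posterior Gamma(α+n, β+T).
So α = 18 − 13 = 5 and β = 78 − 73 = 5.

Gamma(shape=5, rate=5)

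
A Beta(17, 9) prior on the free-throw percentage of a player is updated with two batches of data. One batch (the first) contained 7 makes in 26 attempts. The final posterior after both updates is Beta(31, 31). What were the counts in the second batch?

Sequential conjugate updates are equivalent to a single update on the pooled data, so total successes = posterior α − prior α and total failures = posterior β − prior β.
Total across both batches: 31−17=14 makes, 31−9=22 misses.
Subtract the first batch: 14−7=7 makes and 22−19=3 misses.

7 makes and 3 misses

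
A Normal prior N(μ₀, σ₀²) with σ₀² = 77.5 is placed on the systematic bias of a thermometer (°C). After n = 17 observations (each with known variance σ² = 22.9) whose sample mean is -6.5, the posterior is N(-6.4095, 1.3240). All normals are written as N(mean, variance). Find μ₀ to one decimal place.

μ₀ = -1.2

The posterior mean is a precision-weighted average: μ_n = (τ₀μ₀ + τ_data·x̄)/(τ₀+τ_data), with τ₀=1/σ₀² and τ_data=n/σ².
Here τ₀ = 1/77.5 = 0.012903 and τ_data = 17/22.9 = 0.742358, so τ_n = 0.755261.
Rearranging for μ₀: μ₀ = (μ_n·τ_n − τ_data·x̄)/τ₀ = (-6.4095·0.755261 − 0.742358·-6.5) / 0.012903 = -0.015518/0.012903 ≈ -1.2.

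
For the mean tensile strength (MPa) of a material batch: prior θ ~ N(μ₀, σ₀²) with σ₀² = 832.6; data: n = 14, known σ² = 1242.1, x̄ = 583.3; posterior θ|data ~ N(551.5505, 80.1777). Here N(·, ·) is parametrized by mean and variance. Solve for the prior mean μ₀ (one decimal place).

The posterior mean is a precision-weighted average: μ_n = (τ₀μ₀ + τ_data·x̄)/(τ₀+τ_data), with τ₀=1/σ₀² and τ_data=n/σ².
Here τ₀ = 1/832.6 = 0.001201 and τ_data = 14/1242.1 = 0.011271, so τ_n = 0.012472.
Rearranging for μ₀: μ₀ = (μ_n·τ_n − τ_data·x̄)/τ₀ = (551.5505·0.012472 − 0.011271·583.3) / 0.001201 = 0.304564/0.001201 ≈ 253.6.

μ₀ = 253.6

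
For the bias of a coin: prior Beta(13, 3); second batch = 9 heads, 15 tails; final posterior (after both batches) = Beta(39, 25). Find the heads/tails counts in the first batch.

Because Beta–binomial updating is additive in the counts, the combined data contributed (α_post−α_prior, β_post−β_prior) successes and failures.
Total across both batches: 39−13=26 heads, 25−3=22 tails.
Subtract the second batch: 26−9=17 heads and 22−15=7 tails.

17 heads and 7 tails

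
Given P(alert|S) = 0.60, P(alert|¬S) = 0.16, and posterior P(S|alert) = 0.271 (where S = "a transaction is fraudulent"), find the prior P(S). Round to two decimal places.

In odds form, posterior odds = prior odds × likelihood ratio, so prior odds = posterior odds ÷ LR.
Posterior odds = 0.271/(1−0.271) = 0.3717. LR = 0.60/0.16 = 3.7500.
Prior odds = 0.3717/3.7500 = 0.0991, so P(S) = 0.0991/(1+0.0991) ≈ 0.09.

P(S) = 0.09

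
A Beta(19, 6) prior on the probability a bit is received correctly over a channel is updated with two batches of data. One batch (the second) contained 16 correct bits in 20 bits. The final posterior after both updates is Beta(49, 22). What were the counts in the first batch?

Sequential conjugate updates are equivalent to a single update on the pooled data, so total successes = posterior α − prior α and total failures = posterior β − prior β.
Total across both batches: 49−19=30 correct bits, 22−6=16 errors.
Subtract the second batch: 30−16=14 correct bits and 16−4=12 errors.

14 correct bits and 12 errors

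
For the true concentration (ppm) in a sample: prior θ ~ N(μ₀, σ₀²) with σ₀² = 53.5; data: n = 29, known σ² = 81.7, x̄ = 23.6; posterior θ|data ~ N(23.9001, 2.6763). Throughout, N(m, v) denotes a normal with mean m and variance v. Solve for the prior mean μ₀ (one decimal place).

With known observation variance, the Normal–Normal posterior has precision τ_n = τ₀ + n/σ² and mean μ_n = (τ₀μ₀ + (n/σ²)x̄)/τ_n.
Here τ₀ = 1/53.5 = 0.018692 and τ_data = 29/81.7 = 0.354957, so τ_n = 0.373649.
Rearranging for μ₀: μ₀ = (μ_n·τ_n − τ_data·x̄)/τ₀ = (23.9001·0.373649 − 0.354957·23.6) / 0.018692 = 0.553263/0.018692 ≈ 29.6.

μ₀ = 29.6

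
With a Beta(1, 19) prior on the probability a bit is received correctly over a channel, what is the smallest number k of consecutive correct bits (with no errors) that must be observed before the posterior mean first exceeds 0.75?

After k correct bits and 0 errors the posterior is Beta(1+k, 19), with mean (1+k)/(1+19+k).
Set (1+k)/(20+k) > 0.75 and solve: k > (0.75·20 − 1)/(1 − 0.75) = 56.000.
The smallest integer exceeding 56.000 is 57, and checking k=57: (58)/(77) = 0.7532 > 0.75.

k = 57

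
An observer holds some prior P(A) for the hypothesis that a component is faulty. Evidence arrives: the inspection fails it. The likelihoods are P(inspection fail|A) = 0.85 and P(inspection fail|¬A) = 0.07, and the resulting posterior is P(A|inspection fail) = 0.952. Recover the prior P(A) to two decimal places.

Bayes' rule in odds form gives O(A|E) = O(A)·[P(E|A)/P(E|¬A)], hence O(A) = O(A|E)/LR.
Posterior odds = 0.952/(1−0.952) = 19.8333. LR = 0.85/0.07 = 12.1429.
Prior odds = 19.8333/12.1429 = 1.6333, so P(A) = 1.6333/(1+1.6333) ≈ 0.62.

P(A) = 0.62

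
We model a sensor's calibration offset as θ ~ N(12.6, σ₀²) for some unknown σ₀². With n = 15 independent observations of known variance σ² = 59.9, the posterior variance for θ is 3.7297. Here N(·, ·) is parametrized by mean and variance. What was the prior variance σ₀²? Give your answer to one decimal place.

σ₀² = 56.5

Posterior precision equals prior precision plus data precision: 1/σ_n² = 1/σ₀² + n/σ².
So 1/σ₀² = 1/3.7297 − 15/59.9 = 0.268118 − 0.250417 = 0.017701.
Hence σ₀² = 1/0.017701 ≈ 56.5.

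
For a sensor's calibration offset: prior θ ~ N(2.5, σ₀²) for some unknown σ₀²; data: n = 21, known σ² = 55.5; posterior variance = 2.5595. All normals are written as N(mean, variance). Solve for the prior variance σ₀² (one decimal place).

σ₀² = 81.1

For the Normal–Normal model with known σ², precisions add: τ_n = τ₀ + n/σ².
So 1/σ₀² = 1/2.5595 − 21/55.5 = 0.390701 − 0.378378 = 0.012323.
Hence σ₀² = 1/0.012323 ≈ 81.1.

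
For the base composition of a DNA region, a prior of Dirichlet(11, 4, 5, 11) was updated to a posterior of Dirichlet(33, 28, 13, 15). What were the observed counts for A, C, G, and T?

For a Dirichlet(α) prior with multinomial counts c, the posterior is Dirichlet(α + c) componentwise.
Counts are posterior − prior componentwise: 33−11=22, 28−4=24, 13−5=8, 15−11=4.

counts (22, 24, 8, 4)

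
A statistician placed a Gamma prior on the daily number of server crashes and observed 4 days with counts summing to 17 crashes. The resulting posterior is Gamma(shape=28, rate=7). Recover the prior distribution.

Gamma–Poisson conjugacy: posterior shape = α + Σxᵢ, posterior rate = β + n.
So α = 28 − 17 = 11 and β = 7 − 4 = 3.

Gamma(shape=11, rate=3)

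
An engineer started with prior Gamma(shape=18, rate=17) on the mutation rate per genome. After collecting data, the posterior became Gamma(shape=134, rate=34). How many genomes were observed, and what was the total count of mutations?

Gamma–Poisson conjugacy: posterior shape = α + Σxᵢ, posterior rate = β + n.
Matching: Σxᵢ = 134 − 18 = 116 and n = 34 − 17 = 17.

n = 17 genomes with total 116 mutations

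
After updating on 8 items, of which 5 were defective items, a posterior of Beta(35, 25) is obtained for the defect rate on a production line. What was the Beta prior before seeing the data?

Beta(30, 22)

Under Beta–binomial conjugacy the posterior parameters are (α+s, β+f).
So α = 35 − 5 = 30 and β = 25 − 3 = 22.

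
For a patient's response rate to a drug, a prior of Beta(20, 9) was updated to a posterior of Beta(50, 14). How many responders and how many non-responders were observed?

Under Beta–binomial conjugacy the posterior parameters are (α+s, β+f).
So s = 50 − 20 = 30 and f = 14 − 9 = 5.

30 responders and 5 non-responders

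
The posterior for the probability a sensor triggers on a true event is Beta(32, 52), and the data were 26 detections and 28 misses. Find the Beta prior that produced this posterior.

Beta(6, 24)

Under Beta–binomial conjugacy the posterior parameters are (a+s, b+f).
So a = 32 − 26 = 6 and b = 52 − 28 = 24.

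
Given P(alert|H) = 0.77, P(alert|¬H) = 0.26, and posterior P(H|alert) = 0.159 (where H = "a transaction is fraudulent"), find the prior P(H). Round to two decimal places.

Bayes' rule in odds form gives O(H|E) = O(H)·[P(E|H)/P(E|¬H)], hence O(H) = O(H|E)/LR.
Posterior odds = 0.159/(1−0.159) = 0.1891. LR = 0.77/0.26 = 2.9615.
Prior odds = 0.1891/2.9615 = 0.0639, so P(H) = 0.0639/(1+0.0639) ≈ 0.06.

P(H) = 0.06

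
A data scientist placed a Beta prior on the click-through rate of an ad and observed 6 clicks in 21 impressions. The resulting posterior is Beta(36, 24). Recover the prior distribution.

A Beta(α, β) prior with s successes and f failures in binomial data gives a Beta(α+s, β+f) posterior.
Subtract the data counts: 36−6=30, 24−15=9.

Beta(30, 9)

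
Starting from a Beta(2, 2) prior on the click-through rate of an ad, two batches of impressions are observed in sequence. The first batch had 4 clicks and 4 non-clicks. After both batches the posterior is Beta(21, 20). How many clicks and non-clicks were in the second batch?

Sequential conjugate updates are equivalent to a single update on the pooled data, so total successes = posterior α − prior α and total failures = posterior β − prior β.
Total across both batches: 21−2=19 clicks, 20−2=18 non-clicks.
Subtract the first batch: 19−4=15 clicks and 18−4=14 non-clicks.

15 clicks and 14 non-clicks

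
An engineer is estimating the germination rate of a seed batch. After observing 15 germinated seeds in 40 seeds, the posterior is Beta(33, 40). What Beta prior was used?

Beta is conjugate to the binomial likelihood: posterior = Beta(α+s, β+f).
So α = 33 − 15 = 18 and β = 40 − 25 = 15.

Beta(18, 15)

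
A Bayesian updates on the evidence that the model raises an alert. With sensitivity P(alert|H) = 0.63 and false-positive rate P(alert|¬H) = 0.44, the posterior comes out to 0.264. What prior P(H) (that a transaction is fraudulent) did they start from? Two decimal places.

P(H) = 0.20

In odds form, posterior odds = prior odds × likelihood ratio, so prior odds = posterior odds ÷ LR.
Posterior odds = 0.264/(1−0.264) = 0.3587. LR = 0.63/0.44 = 1.4318.
Prior odds = 0.3587/1.4318 = 0.2505, so P(H) = 0.2505/(1+0.2505) ≈ 0.20.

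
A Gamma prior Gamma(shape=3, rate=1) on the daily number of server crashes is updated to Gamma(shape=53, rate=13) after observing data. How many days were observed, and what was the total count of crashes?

A Gamma(α, β) prior (rate parametrization) on a Poisson rate with n observations summing to S gives posterior Gamma(α+S, β+n).
Matching: Σxᵢ = 53 − 3 = 50 and n = 13 − 1 = 12.

n = 12 days with total 50 crashes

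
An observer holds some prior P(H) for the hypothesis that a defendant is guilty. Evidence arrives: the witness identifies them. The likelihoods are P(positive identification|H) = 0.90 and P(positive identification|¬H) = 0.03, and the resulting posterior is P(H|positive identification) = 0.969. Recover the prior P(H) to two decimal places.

P(H) = 0.51

In odds form, posterior odds = prior odds × likelihood ratio, so prior odds = posterior odds ÷ LR.
Posterior odds = 0.969/(1−0.969) = 31.2581. LR = 0.90/0.03 = 30.0000.
Prior odds = 31.2581/30.0000 = 1.0419, so P(H) = 1.0419/(1+1.0419) ≈ 0.51.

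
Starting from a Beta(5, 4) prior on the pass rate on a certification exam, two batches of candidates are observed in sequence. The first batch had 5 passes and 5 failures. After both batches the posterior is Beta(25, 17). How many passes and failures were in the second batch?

Because Beta–binomial updating is additive in the counts, the combined data contributed (α_post−α_prior, β_post−β_prior) successes and failures.
Total across both batches: 25−5=20 passes, 17−4=13 failures.
Subtract the first batch: 20−5=15 passes and 13−5=8 failures.

15 passes and 8 failures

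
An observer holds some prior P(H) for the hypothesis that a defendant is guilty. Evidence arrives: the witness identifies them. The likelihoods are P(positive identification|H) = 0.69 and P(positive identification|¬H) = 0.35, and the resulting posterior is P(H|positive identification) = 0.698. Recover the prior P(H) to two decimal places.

Bayes' rule in odds form gives O(H|E) = O(H)·[P(E|H)/P(E|¬H)], hence O(H) = O(H|E)/LR.
Posterior odds = 0.698/(1−0.698) = 2.3113. LR = 0.69/0.35 = 1.9714.
Prior odds = 2.3113/1.9714 = 1.1724, so P(H) = 1.1724/(1+1.1724) ≈ 0.54.

P(H) = 0.54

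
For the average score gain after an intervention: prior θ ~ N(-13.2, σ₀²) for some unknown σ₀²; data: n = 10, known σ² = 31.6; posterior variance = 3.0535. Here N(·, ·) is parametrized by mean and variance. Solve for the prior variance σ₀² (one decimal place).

σ₀² = 90.6

For the Normal–Normal model with known σ², precisions add: τ_n = τ₀ + n/σ².
So 1/σ₀² = 1/3.0535 − 10/31.6 = 0.327493 − 0.316456 = 0.011037.
Hence σ₀² = 1/0.011037 ≈ 90.6.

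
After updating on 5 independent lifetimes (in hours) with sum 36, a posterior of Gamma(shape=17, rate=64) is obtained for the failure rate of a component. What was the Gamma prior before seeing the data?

Gamma(shape=12, rate=28)

Gamma–exponential conjugacy: posterior shape = α + n, posterior rate = β + Σtᵢ.
So α = 17 − 5 = 12 and β = 64 − 36 = 28.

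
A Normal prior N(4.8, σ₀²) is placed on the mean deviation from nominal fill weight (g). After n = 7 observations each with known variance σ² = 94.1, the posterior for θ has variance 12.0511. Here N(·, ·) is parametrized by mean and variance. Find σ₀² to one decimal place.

σ₀² = 116.4

For the Normal–Normal model with known σ², precisions add: τ_n = τ₀ + n/σ².
So 1/σ₀² = 1/12.0511 − 7/94.1 = 0.082980 − 0.074389 = 0.008591.
Hence σ₀² = 1/0.008591 ≈ 116.4.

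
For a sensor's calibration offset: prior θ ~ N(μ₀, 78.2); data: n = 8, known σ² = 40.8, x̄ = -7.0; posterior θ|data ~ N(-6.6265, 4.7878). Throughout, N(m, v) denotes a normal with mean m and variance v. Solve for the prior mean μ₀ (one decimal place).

The posterior mean is a precision-weighted average: μ_n = (τ₀μ₀ + τ_data·x̄)/(τ₀+τ_data), with τ₀=1/σ₀² and τ_data=n/σ².
Here τ₀ = 1/78.2 = 0.012788 and τ_data = 8/40.8 = 0.196078, so τ_n = 0.208866.
Rearranging for μ₀: μ₀ = (μ_n·τ_n − τ_data·x̄)/τ₀ = (-6.6265·0.208866 − 0.196078·-7.0) / 0.012788 = -0.011505/0.012788 ≈ -0.9.

μ₀ = -0.9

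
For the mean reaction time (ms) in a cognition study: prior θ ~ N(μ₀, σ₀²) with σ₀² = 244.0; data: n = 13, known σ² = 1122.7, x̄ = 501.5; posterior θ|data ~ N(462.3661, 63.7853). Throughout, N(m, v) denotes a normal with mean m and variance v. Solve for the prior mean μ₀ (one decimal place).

μ₀ = 351.8

The posterior mean is a precision-weighted average: μ_n = (τ₀μ₀ + τ_data·x̄)/(τ₀+τ_data), with τ₀=1/σ₀² and τ_data=n/σ².
Here τ₀ = 1/244.0 = 0.004098 and τ_data = 13/1122.7 = 0.011579, so τ_n = 0.015677.
Rearranging for μ₀: μ₀ = (μ_n·τ_n − τ_data·x̄)/τ₀ = (462.3661·0.015677 − 0.011579·501.5) / 0.004098 = 1.441645/0.004098 ≈ 351.8.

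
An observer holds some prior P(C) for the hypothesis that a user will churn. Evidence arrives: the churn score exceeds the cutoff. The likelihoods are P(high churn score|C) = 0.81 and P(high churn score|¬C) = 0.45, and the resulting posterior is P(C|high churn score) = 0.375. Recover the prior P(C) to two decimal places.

Bayes' rule in odds form gives O(C|E) = O(C)·[P(E|C)/P(E|¬C)], hence O(C) = O(C|E)/LR.
Posterior odds = 0.375/(1−0.375) = 0.6000. LR = 0.81/0.45 = 1.8000.
Prior odds = 0.6000/1.8000 = 0.3333, so P(C) = 0.3333/(1+0.3333) ≈ 0.25.

P(C) = 0.25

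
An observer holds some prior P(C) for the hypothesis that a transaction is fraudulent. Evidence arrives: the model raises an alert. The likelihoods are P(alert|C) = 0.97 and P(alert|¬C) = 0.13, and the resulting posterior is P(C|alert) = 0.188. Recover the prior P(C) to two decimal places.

P(C) = 0.03

In odds form, posterior odds = prior odds × likelihood ratio, so prior odds = posterior odds ÷ LR.
Posterior odds = 0.188/(1−0.188) = 0.2315. LR = 0.97/0.13 = 7.4615.
Prior odds = 0.2315/7.4615 = 0.0310, so P(C) = 0.0310/(1+0.0310) ≈ 0.03.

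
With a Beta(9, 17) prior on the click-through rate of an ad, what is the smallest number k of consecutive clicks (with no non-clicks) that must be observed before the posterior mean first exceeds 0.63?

After k clicks and 0 non-clicks the posterior is Beta(9+k, 17), with mean (9+k)/(9+17+k).
Set (9+k)/(26+k) > 0.63 and solve: k > (0.63·26 − 9)/(1 − 0.63) = 19.946.
The smallest integer exceeding 19.946 is 20, and checking k=20: (29)/(46) = 0.6304 > 0.63.

k = 20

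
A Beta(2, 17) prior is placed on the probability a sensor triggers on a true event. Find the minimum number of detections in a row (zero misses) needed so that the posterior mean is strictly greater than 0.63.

k = 27

After k detections and 0 misses the posterior is Beta(2+k, 17), with mean (2+k)/(2+17+k).
Set (2+k)/(19+k) > 0.63 and solve: k > (0.63·19 − 2)/(1 − 0.63) = 26.946.
The smallest integer exceeding 26.946 is 27.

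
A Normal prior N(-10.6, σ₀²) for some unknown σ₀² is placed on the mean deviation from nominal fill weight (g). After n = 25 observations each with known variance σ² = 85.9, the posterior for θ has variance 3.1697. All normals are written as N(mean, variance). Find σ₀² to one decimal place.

Posterior precision equals prior precision plus data precision: 1/σ_n² = 1/σ₀² + n/σ².
So 1/σ₀² = 1/3.1697 − 25/85.9 = 0.315487 − 0.291036 = 0.024451.
Hence σ₀² = 1/0.024451 ≈ 40.9.

σ₀² = 40.9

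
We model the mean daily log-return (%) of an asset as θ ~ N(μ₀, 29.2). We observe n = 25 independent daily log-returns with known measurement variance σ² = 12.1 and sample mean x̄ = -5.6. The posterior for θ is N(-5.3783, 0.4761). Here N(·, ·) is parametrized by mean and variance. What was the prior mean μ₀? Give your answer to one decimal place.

With known observation variance, the Normal–Normal posterior has precision τ_n = τ₀ + n/σ² and mean μ_n = (τ₀μ₀ + (n/σ²)x̄)/τ_n.
Here τ₀ = 1/29.2 = 0.034247 and τ_data = 25/12.1 = 2.066116, so τ_n = 2.100363.
Rearranging for μ₀: μ₀ = (μ_n·τ_n − τ_data·x̄)/τ₀ = (-5.3783·2.100363 − 2.066116·-5.6) / 0.034247 = 0.273867/0.034247 ≈ 8.0.

μ₀ = 8.0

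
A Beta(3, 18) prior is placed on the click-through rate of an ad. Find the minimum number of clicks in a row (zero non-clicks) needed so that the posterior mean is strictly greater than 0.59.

After k clicks and 0 non-clicks the posterior is Beta(3+k, 18), with mean (3+k)/(3+18+k).
Set (3+k)/(21+k) > 0.59 and solve: k > (0.59·21 − 3)/(1 − 0.59) = 22.902.
The smallest integer exceeding 22.902 is 23, and checking k=23: (26)/(44) = 0.5909 > 0.59.

k = 23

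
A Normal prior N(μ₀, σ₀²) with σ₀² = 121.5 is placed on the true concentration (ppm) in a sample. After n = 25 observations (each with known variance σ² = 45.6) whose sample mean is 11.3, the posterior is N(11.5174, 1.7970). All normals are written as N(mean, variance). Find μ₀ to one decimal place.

μ₀ = 26.0

With known observation variance, the Normal–Normal posterior has precision τ_n = τ₀ + n/σ² and mean μ_n = (τ₀μ₀ + (n/σ²)x̄)/τ_n.
Here τ₀ = 1/121.5 = 0.008230 and τ_data = 25/45.6 = 0.548246, so τ_n = 0.556476.
Rearranging for μ₀: μ₀ = (μ_n·τ_n − τ_data·x̄)/τ₀ = (11.5174·0.556476 − 0.548246·11.3) / 0.008230 = 0.213977/0.008230 ≈ 26.0.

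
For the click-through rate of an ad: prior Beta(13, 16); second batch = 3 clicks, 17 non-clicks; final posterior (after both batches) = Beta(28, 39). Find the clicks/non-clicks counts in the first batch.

12 clicks and 6 non-clicks

Because Beta–binomial updating is additive in the counts, the combined data contributed (α_post−α_prior, β_post−β_prior) successes and failures.
Total across both batches: 28−13=15 clicks, 39−16=23 non-clicks.
Subtract the second batch: 15−3=12 clicks and 23−17=6 non-clicks.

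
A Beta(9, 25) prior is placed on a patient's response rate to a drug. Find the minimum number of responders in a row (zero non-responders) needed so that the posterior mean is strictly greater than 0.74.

k = 63

After k responders and 0 non-responders the posterior is Beta(9+k, 25), with mean (9+k)/(9+25+k).
Set (9+k)/(34+k) > 0.74 and solve: k > (0.74·34 − 9)/(1 − 0.74) = 62.154.
The smallest integer exceeding 62.154 is 63.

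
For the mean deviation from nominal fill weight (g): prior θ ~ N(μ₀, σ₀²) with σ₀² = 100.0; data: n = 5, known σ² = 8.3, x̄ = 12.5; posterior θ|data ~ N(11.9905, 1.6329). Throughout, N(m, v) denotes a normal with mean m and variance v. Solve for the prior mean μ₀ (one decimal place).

μ₀ = -18.7

The posterior mean is a precision-weighted average: μ_n = (τ₀μ₀ + τ_data·x̄)/(τ₀+τ_data), with τ₀=1/σ₀² and τ_data=n/σ².
Here τ₀ = 1/100.0 = 0.010000 and τ_data = 5/8.3 = 0.602410, so τ_n = 0.612410.
Rearranging for μ₀: μ₀ = (μ_n·τ_n − τ_data·x̄)/τ₀ = (11.9905·0.612410 − 0.602410·12.5) / 0.010000 = -0.187023/0.010000 ≈ -18.7.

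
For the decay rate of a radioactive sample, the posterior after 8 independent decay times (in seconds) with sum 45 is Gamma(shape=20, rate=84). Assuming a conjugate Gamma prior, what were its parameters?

Gamma(shape=12, rate=39)

Gamma–exponential conjugacy: posterior shape = α + n, posterior rate = β + Σtᵢ.
So α = 20 − 8 = 12 and β = 84 − 45 = 39.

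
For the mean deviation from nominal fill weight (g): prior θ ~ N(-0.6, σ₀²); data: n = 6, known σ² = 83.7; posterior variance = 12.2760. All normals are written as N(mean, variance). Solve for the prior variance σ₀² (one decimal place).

For the Normal–Normal model with known σ², precisions add: τ_n = τ₀ + n/σ².
So 1/σ₀² = 1/12.2760 − 6/83.7 = 0.081460 − 0.071685 = 0.009775.
Hence σ₀² = 1/0.009775 ≈ 102.3.

σ₀² = 102.3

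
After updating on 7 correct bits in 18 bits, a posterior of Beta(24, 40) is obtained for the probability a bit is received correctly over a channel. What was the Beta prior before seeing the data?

Beta(17, 29)

Beta is conjugate to the binomial likelihood: posterior = Beta(α+s, β+f).
So α = 24 − 7 = 17 and β = 40 − 11 = 29.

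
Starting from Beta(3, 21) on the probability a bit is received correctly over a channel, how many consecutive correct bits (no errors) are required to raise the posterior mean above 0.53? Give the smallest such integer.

k = 21

After k correct bits and 0 errors the posterior is Beta(3+k, 21), with mean (3+k)/(3+21+k).
Set (3+k)/(24+k) > 0.53 and solve: k > (0.53·24 − 3)/(1 − 0.53) = 20.681.
The smallest integer exceeding 20.681 is 21, and checking k=21: (24)/(45) = 0.5333 > 0.53.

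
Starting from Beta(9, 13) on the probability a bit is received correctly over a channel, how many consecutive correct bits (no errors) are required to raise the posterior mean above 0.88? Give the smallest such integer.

After k correct bits and 0 errors the posterior is Beta(9+k, 13), with mean (9+k)/(9+13+k).
Set (9+k)/(22+k) > 0.88 and solve: k > (0.88·22 − 9)/(1 − 0.88) = 86.333.
The smallest integer exceeding 86.333 is 87, and checking k=87: (96)/(109) = 0.8807 > 0.88.

k = 87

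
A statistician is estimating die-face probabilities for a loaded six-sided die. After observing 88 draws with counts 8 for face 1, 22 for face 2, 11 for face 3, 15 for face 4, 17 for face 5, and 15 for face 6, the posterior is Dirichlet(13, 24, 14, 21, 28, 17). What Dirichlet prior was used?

For a Dirichlet(α) prior with multinomial counts c, the posterior is Dirichlet(α + c) componentwise.
Subtract each count from the matching posterior parameter: 13−8=5, 24−22=2, 14−11=3, 21−15=6, 28−17=11, 17−15=2.

Dirichlet(5, 2, 3, 6, 11, 2)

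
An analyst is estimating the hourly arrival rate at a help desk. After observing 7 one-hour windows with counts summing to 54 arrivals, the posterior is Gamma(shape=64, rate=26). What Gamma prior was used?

Gamma–Poisson conjugacy: posterior shape = α + Σxᵢ, posterior rate = β + n.
So α = 64 − 54 = 10 and β = 26 − 7 = 19.

Gamma(shape=10, rate=19)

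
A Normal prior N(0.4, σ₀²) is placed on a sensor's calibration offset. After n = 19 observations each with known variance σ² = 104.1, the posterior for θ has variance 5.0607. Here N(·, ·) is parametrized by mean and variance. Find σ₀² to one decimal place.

For the Normal–Normal model with known σ², precisions add: τ_n = τ₀ + n/σ².
So 1/σ₀² = 1/5.0607 − 19/104.1 = 0.197601 − 0.182517 = 0.015084.
Hence σ₀² = 1/0.015084 ≈ 66.3.

σ₀² = 66.3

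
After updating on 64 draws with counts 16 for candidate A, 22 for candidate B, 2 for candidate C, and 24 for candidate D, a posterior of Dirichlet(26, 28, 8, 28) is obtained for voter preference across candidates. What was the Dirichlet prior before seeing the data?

For a Dirichlet(α) prior with multinomial counts c, the posterior is Dirichlet(α + c) componentwise.
Subtract each count from the matching posterior parameter: 26−16=10, 28−22=6, 8−2=6, 28−24=4.

Dirichlet(10, 6, 6, 4)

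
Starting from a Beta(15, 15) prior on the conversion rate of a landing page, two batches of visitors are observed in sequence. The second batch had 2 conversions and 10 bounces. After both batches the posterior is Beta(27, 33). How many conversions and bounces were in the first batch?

Because Beta–binomial updating is additive in the counts, the combined data contributed (α_post−α_prior, β_post−β_prior) successes and failures.
Total across both batches: 27−15=12 conversions, 33−15=18 bounces.
Subtract the second batch: 12−2=10 conversions and 18−10=8 bounces.

10 conversions and 8 bounces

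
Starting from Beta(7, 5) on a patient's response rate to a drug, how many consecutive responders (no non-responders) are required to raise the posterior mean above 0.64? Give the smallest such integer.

After k responders and 0 non-responders the posterior is Beta(7+k, 5), with mean (7+k)/(7+5+k).
Set (7+k)/(12+k) > 0.64 and solve: k > (0.64·12 − 7)/(1 − 0.64) = 1.889.
The smallest integer exceeding 1.889 is 2.

k = 2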